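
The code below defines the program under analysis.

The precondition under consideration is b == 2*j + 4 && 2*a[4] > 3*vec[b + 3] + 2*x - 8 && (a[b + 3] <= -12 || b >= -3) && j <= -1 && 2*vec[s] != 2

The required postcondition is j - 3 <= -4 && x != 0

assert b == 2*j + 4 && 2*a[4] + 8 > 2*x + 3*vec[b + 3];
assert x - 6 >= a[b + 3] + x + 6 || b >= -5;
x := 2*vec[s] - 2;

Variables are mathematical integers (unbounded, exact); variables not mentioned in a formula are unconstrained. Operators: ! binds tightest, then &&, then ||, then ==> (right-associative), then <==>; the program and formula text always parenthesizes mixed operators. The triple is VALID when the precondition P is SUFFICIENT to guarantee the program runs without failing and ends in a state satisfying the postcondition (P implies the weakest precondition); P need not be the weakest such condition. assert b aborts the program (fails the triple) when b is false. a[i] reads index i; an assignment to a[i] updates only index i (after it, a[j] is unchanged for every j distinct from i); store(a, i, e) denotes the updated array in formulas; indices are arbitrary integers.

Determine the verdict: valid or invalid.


Working backward. After the program, the postcondition j - 3 <= -4 && x != 0 must hold; in canonical form it is j <= -1 && x != 0.
Before x := 2*vec[s] - 2: j <= -1 && 2*vec[s] != 2
Before assert x - 6 >= a[b + 3] + x + 6 || b >= -5: (a[b + 3] <= -12 || b >= -5) && j <= -1 && 2*vec[s] != 2
Before assert b == 2*j + 4 && 2*a[4] + 8 > 2*x + 3*vec[b + 3]: b == 2*j + 4 && 2*a[4] > 3*vec[b + 3] + 2*x - 8 && (a[b + 3] <= -12 || b >= -5) && j <= -1 && 2*vec[s] != 2
The weakest precondition is b == 2*j + 4 && 2*a[4] > 3*vec[b + 3] + 2*x - 8 && (a[b + 3] <= -12 || b >= -5) && j <= -1 && 2*vec[s] != 2.
Check whether b == 2*j + 4 && 2*a[4] > 3*vec[b + 3] + 2*x - 8 && (a[b + 3] <= -12 || b >= -3) && j <= -1 && 2*vec[s] != 2 implies it.
Every state satisfying the precondition satisfies the weakest precondition: the implication holds.
Answer: valid


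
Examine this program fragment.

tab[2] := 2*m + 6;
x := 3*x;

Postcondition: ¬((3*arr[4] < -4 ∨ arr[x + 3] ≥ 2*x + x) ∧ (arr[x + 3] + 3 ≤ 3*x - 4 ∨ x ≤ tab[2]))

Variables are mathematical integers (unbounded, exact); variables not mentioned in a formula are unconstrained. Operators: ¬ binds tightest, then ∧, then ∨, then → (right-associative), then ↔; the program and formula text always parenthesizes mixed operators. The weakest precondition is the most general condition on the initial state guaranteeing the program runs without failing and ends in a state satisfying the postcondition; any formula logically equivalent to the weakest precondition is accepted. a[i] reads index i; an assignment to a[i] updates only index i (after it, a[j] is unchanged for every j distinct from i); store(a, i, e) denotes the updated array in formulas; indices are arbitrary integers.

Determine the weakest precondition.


Working backward. After the program, the postcondition ¬((3*arr[4] < -4 ∨ arr[x + 3] ≥ 2*x + x) ∧ (arr[x + 3] + 3 ≤ 3*x - 4 ∨ x ≤ tab[2])) must hold; in canonical form it is ¬((3*arr[4] < -4 ∨ arr[x + 3] ≥ 3*x) ∧ (arr[x + 3] ≤ 3*x - 7 ∨ x ≤ tab[2])).
Before x := 3*x: ¬((3*arr[4] < -4 ∨ arr[3*x + 3] ≥ 9*x) ∧ (arr[3*x + 3] ≤ 9*x - 7 ∨ 3*x ≤ tab[2]))
Before tab[2] := 2*m + 6: ¬((3*arr[4] < -4 ∨ arr[3*x + 3] ≥ 9*x) ∧ (arr[3*x + 3] ≤ 9*x - 7 ∨ 3*x ≤ 2*m + 6))
Answer: WP = ¬((3*arr[4] < -4 ∨ arr[3*x + 3] ≥ 9*x) ∧ (arr[3*x + 3] ≤ 9*x - 7 ∨ 3*x ≤ 2*m + 6))


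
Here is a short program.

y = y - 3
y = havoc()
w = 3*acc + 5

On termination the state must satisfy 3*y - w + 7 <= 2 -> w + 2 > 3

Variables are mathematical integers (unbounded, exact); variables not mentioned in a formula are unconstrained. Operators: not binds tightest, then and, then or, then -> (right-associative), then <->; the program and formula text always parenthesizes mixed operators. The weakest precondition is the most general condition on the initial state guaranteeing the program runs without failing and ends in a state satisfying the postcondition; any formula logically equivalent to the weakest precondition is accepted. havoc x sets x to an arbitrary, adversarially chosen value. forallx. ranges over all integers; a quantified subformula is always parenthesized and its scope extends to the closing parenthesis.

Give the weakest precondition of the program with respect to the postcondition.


Working backward. After the program, the postcondition 3*y - w + 7 <= 2 -> w + 2 > 3 must hold; in canonical form it is 3*y <= w - 5 -> w > 1.
Before w := 3*acc + 5: 3*y <= 3*acc -> 3*acc > -4
Before havoc y: forall y_1. (3*y_1 <= 3*acc -> 3*acc > -4)
Before y := y - 3: forall y_1. (3*y_1 <= 3*acc -> 3*acc > -4)
Answer: WP = forall y_1. (3*y_1 <= 3*acc -> 3*acc > -4)


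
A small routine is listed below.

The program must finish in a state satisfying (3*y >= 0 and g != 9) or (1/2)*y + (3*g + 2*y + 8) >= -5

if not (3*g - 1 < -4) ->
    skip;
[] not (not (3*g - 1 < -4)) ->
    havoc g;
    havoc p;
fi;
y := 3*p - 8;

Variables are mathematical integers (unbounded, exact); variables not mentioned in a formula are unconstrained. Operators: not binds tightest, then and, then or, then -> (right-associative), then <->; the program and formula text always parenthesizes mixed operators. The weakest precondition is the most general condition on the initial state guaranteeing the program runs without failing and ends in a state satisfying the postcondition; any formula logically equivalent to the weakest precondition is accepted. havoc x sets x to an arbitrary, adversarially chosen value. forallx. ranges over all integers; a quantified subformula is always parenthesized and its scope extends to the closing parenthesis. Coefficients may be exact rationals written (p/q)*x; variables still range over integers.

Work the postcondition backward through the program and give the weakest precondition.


Working backward. After the program, the postcondition (3*y >= 0 and g != 9) or (1/2)*y + (3*g + 2*y + 8) >= -5 must hold; in canonical form it is (3*y >= 0 and g != 9) or 3*g + (5/2)*y >= -13.
Before y := 3*p - 8: (9*p >= 24 and g != 9) or 3*g + (15/2)*p >= 7
Then branch requires (9*p >= 24 and g != 9) or 3*g + (15/2)*p >= 7; else branch requires forall g_1. (forall p_1. ((9*p_1 >= 24 and g_1 != 9) or 3*g_1 + (15/2)*p_1 >= 7)).
Before the if: ((not (3*g < -3)) -> ((9*p >= 24 and g != 9) or 3*g + (15/2)*p >= 7)) and (3*g < -3 -> (forall g_1. (forall p_1. ((9*p_1 >= 24 and g_1 != 9) or 3*g_1 + (15/2)*p_1 >= 7))))
Answer: WP = ((not (3*g < -3)) -> ((9*p >= 24 and g != 9) or 3*g + (15/2)*p >= 7)) and (3*g < -3 -> (forall g_1. (forall p_1. ((9*p_1 >= 24 and g_1 != 9) or 3*g_1 + (15/2)*p_1 >= 7))))


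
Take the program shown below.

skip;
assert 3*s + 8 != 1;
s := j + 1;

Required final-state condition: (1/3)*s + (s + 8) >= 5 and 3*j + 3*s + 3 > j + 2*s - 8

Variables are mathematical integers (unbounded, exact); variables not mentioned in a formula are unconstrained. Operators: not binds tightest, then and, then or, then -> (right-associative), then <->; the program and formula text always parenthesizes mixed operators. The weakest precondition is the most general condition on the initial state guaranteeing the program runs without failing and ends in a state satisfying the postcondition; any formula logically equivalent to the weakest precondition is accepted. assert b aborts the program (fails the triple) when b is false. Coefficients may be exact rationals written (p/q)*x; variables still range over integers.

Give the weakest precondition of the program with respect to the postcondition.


Working backward. After the program, the postcondition (1/3)*s + (s + 8) >= 5 and 3*j + 3*s + 3 > j + 2*s - 8 must hold; in canonical form it is (4/3)*s >= -3 and 2*j + s > -11.
Before s := j + 1: (4/3)*j >= -13/3 and 3*j > -12
Before assert 3*s + 8 != 1: 3*s != -7 and (4/3)*j >= -13/3 and 3*j > -12
Before skip: 3*s != -7 and (4/3)*j >= -13/3 and 3*j > -12
Answer: WP = 3*s != -7 and (4/3)*j >= -13/3 and 3*j > -12


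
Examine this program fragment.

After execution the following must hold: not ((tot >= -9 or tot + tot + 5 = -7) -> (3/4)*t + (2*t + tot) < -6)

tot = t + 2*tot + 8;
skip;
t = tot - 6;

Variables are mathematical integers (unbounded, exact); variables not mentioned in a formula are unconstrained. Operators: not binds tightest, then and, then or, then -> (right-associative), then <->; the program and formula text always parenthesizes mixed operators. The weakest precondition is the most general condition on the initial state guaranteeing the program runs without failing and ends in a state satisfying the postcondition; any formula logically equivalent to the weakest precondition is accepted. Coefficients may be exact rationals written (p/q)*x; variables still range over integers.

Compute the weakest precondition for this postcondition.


Working backward. After the program, the postcondition not ((tot >= -9 or tot + tot + 5 = -7) -> (3/4)*t + (2*t + tot) < -6) must hold; in canonical form it is not ((tot >= -9 or 2*tot = -12) -> (11/4)*t + tot < -6).
Before t := tot - 6: not ((tot >= -9 or 2*tot = -12) -> (15/4)*tot < 21/2)
Before skip: not ((tot >= -9 or 2*tot = -12) -> (15/4)*tot < 21/2)
Before tot := t + 2*tot + 8: not ((t + 2*tot >= -17 or 2*t + 4*tot = -28) -> (15/4)*t + (15/2)*tot < -39/2)
Answer: WP = not ((t + 2*tot >= -17 or 2*t + 4*tot = -28) -> (15/4)*t + (15/2)*tot < -39/2)


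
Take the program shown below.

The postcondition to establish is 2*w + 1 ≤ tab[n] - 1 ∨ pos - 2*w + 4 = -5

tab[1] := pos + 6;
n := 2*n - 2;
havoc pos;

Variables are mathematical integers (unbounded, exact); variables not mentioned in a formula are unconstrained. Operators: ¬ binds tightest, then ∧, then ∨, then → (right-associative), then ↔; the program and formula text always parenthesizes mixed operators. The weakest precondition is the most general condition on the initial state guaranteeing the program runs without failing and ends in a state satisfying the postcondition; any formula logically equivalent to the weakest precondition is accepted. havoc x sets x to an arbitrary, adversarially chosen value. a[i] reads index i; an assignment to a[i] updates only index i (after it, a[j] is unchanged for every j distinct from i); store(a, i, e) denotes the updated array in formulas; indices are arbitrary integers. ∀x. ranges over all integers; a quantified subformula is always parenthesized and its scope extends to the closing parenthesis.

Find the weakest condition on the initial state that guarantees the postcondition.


Working backward. After the program, the postcondition 2*w + 1 ≤ tab[n] - 1 ∨ pos - 2*w + 4 = -5 must hold; in canonical form it is 2*w ≤ tab[n] - 2 ∨ pos = 2*w - 9.
Before havoc pos: ∀pos_1. (2*w ≤ tab[n] - 2 ∨ pos_1 = 2*w - 9)
Before n := 2*n - 2: ∀pos_1. (2*w ≤ tab[2*n - 2] - 2 ∨ pos_1 = 2*w - 9)
Before tab[1] := pos + 6: ∀pos_1. (2*w ≤ store(tab, 1, pos + 6)[2*n - 2] - 2 ∨ pos_1 = 2*w - 9)
Answer: WP = ∀pos_1. (2*w ≤ store(tab, 1, pos + 6)[2*n - 2] - 2 ∨ pos_1 = 2*w - 9)


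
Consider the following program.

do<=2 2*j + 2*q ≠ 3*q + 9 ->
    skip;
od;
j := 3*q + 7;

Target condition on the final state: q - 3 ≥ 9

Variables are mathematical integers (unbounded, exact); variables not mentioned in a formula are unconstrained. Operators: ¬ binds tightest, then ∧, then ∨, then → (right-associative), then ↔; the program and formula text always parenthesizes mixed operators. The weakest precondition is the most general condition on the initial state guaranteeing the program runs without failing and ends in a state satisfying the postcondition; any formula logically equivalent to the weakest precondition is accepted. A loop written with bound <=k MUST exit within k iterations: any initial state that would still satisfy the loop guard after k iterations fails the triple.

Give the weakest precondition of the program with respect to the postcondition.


Working backward. After the program, the postcondition q - 3 ≥ 9 must hold; in canonical form it is q ≥ 12.
Before j := 3*q + 7: q ≥ 12
Before the loop (bound <=2), unroll the exhaustion recursion (WP_0 = exit-now case; WP_j = one more guarded iteration, up to j = 2):
  WP_0: (¬(2*j ≠ q + 9)) ∧ q ≥ 12
  WP_1: (2*j ≠ q + 9 → ((¬(2*j ≠ q + 9)) ∧ q ≥ 12)) ∧ ((¬(2*j ≠ q + 9)) → q ≥ 12)
  WP_2: (2*j ≠ q + 9 → ((2*j ≠ q + 9 → ((¬(2*j ≠ q + 9)) ∧ q ≥ 12)) ∧ ((¬(2*j ≠ q + 9)) → q ≥ 12))) ∧ ((¬(2*j ≠ q + 9)) → q ≥ 12)
So before the loop: (2*j ≠ q + 9 → ((2*j ≠ q + 9 → ((¬(2*j ≠ q + 9)) ∧ q ≥ 12)) ∧ ((¬(2*j ≠ q + 9)) → q ≥ 12))) ∧ ((¬(2*j ≠ q + 9)) → q ≥ 12)
Answer: WP = (2*j ≠ q + 9 → ((2*j ≠ q + 9 → ((¬(2*j ≠ q + 9)) ∧ q ≥ 12)) ∧ ((¬(2*j ≠ q + 9)) → q ≥ 12))) ∧ ((¬(2*j ≠ q + 9)) → q ≥ 12)


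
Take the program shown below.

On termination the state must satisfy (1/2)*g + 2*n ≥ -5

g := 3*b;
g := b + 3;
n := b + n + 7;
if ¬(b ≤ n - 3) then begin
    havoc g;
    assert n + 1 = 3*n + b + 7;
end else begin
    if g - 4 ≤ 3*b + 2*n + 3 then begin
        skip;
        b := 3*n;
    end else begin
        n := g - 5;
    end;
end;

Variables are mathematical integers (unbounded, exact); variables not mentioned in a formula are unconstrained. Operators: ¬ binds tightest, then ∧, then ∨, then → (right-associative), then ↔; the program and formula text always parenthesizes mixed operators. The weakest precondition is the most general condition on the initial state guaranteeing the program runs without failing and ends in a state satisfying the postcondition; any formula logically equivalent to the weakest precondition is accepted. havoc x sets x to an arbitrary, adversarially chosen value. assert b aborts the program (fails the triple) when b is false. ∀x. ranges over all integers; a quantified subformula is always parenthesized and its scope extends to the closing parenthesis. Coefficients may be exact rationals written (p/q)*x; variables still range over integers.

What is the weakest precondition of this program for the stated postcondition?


Working backward. After the program, (1/2)*g + 2*n ≥ -5 must hold.
Then branch requires ∀g_1. (b + 2*n = -6 ∧ (1/2)*g_1 + 2*n ≥ -5); else branch requires (g ≤ 3*b + 2*n + 7 → (1/2)*g + 2*n ≥ -5) ∧ ((¬(g ≤ 3*b + 2*n + 7)) → (5/2)*g ≥ 5).
Before the if: ((¬(b ≤ n - 3)) → (∀g_1. (b + 2*n = -6 ∧ (1/2)*g_1 + 2*n ≥ -5))) ∧ (b ≤ n - 3 → ((g ≤ 3*b + 2*n + 7 → (1/2)*g + 2*n ≥ -5) ∧ ((¬(g ≤ 3*b + 2*n + 7)) → (5/2)*g ≥ 5)))
Before n := b + n + 7: ((¬(n ≥ -4)) → (∀g_1. (3*b + 2*n = -20 ∧ 2*b + (1/2)*g_1 + 2*n ≥ -19))) ∧ (n ≥ -4 → ((g ≤ 5*b + 2*n + 21 → 2*b + (1/2)*g + 2*n ≥ -19) ∧ ((¬(g ≤ 5*b + 2*n + 21)) → (5/2)*g ≥ 5)))
Before g := b + 3: ((¬(n ≥ -4)) → (∀g_1. (3*b + 2*n = -20 ∧ 2*b + (1/2)*g_1 + 2*n ≥ -19))) ∧ (n ≥ -4 → ((4*b + 2*n ≥ -18 → (5/2)*b + 2*n ≥ -41/2) ∧ ((¬(4*b + 2*n ≥ -18)) → (5/2)*b ≥ -5/2)))
Before g := 3*b: ((¬(n ≥ -4)) → (∀g_1. (3*b + 2*n = -20 ∧ 2*b + (1/2)*g_1 + 2*n ≥ -19))) ∧ (n ≥ -4 → ((4*b + 2*n ≥ -18 → (5/2)*b + 2*n ≥ -41/2) ∧ ((¬(4*b + 2*n ≥ -18)) → (5/2)*b ≥ -5/2)))
Answer: WP = ((¬(n ≥ -4)) → (∀g_1. (3*b + 2*n = -20 ∧ 2*b + (1/2)*g_1 + 2*n ≥ -19))) ∧ (n ≥ -4 → ((4*b + 2*n ≥ -18 → (5/2)*b + 2*n ≥ -41/2) ∧ ((¬(4*b + 2*n ≥ -18)) → (5/2)*b ≥ -5/2)))


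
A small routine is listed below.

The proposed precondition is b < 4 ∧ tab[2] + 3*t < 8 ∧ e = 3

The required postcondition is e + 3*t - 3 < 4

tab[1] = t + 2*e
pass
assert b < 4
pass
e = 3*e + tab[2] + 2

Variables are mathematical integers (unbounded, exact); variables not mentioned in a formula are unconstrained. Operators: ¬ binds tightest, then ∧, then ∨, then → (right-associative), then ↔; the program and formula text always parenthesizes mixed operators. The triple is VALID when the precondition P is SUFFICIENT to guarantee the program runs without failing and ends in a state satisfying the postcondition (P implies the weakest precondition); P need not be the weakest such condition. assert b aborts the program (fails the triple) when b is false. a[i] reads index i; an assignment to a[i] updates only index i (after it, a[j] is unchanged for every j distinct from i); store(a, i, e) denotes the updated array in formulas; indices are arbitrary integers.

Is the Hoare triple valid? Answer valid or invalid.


Working backward. After the program, the postcondition e + 3*t - 3 < 4 must hold; in canonical form it is e + 3*t < 7.
Before e := 3*e + tab[2] + 2: tab[2] + 3*e + 3*t < 5
Before skip: tab[2] + 3*e + 3*t < 5
Before assert b < 4: b < 4 ∧ tab[2] + 3*e + 3*t < 5
Before skip: b < 4 ∧ tab[2] + 3*e + 3*t < 5
Before tab[1] := t + 2*e: b < 4 ∧ tab[2] + 3*e + 3*t < 5
The weakest precondition is b < 4 ∧ tab[2] + 3*e + 3*t < 5.
Check whether b < 4 ∧ tab[2] + 3*t < 8 ∧ e = 3 implies it.
Countermodel: at the initial state b = 3, e = 3, t = 0, tab = {[2] = 0, elsewhere 0}, the precondition holds but the weakest precondition fails.
Answer: invalid


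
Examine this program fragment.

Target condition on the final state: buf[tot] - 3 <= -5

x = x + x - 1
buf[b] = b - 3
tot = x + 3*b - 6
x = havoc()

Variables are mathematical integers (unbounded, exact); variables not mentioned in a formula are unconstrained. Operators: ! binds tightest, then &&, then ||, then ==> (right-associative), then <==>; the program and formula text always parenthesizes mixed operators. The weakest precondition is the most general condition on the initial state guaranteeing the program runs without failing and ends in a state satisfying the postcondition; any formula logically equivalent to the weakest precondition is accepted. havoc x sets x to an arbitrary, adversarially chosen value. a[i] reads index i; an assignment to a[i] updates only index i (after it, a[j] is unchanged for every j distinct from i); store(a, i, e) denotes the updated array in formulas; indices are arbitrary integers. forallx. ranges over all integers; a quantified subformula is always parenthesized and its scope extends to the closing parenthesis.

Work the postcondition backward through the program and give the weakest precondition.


Working backward. After the program, the postcondition buf[tot] - 3 <= -5 must hold; in canonical form it is buf[tot] <= -2.
Before havoc x: buf[tot] <= -2
Before tot := x + 3*b - 6: buf[3*b + x - 6] <= -2
Before buf[b] := b - 3: store(buf, b, b - 3)[3*b + x - 6] <= -2
Before x := x + x - 1: store(buf, b, b - 3)[3*b + 2*x - 7] <= -2
Answer: WP = store(buf, b, b - 3)[3*b + 2*x - 7] <= -2


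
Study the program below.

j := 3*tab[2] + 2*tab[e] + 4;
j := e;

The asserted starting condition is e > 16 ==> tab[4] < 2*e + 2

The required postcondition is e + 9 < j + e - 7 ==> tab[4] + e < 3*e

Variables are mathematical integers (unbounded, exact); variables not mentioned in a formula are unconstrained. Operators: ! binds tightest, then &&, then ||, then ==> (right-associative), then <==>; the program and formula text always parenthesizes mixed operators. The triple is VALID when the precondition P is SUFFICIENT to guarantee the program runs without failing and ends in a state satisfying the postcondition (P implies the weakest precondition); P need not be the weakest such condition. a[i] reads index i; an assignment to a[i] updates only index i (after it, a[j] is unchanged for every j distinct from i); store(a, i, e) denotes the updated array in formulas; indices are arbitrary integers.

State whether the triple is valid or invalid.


Working backward. After the program, the postcondition e + 9 < j + e - 7 ==> tab[4] + e < 3*e must hold; in canonical form it is j > 16 ==> tab[4] < 2*e.
Before j := e: e > 16 ==> tab[4] < 2*e
Before j := 3*tab[2] + 2*tab[e] + 4: e > 16 ==> tab[4] < 2*e
The weakest precondition is e > 16 ==> tab[4] < 2*e.
Check whether e > 16 ==> tab[4] < 2*e + 2 implies it.
Countermodel: at the initial state e = 17, tab = {[4] = 34, elsewhere 34}, the precondition holds but the weakest precondition fails.
Answer: invalid


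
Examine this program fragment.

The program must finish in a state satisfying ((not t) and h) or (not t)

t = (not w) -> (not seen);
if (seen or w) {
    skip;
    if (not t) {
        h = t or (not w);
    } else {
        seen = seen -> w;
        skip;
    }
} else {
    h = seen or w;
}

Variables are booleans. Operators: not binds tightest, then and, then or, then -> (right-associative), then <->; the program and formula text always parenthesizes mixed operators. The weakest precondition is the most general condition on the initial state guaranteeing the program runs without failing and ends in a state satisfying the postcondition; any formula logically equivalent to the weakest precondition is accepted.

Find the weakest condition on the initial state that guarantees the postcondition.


Working backward. After the program, ((not t) and h) or (not t) must hold.
Then branch requires ((not t) -> (((not t) and (t or (not w))) or (not t))) and (t -> (((not t) and h) or (not t))); else branch requires ((not t) and (seen or w)) or (not t).
Before the if: ((seen or w) -> (((not t) -> (((not t) and (t or (not w))) or (not t))) and (t -> (((not t) and h) or (not t))))) and ((not (seen or w)) -> (((not t) and (seen or w)) or (not t)))
Before t := (not w) -> (not seen): ((seen or w) -> (((not ((not w) -> (not seen))) -> (((not ((not w) -> (not seen))) and (((not w) -> (not seen)) or (not w))) or (not ((not w) -> (not seen))))) and (((not w) -> (not seen)) -> (((not ((not w) -> (not seen))) and h) or (not ((not w) -> (not seen))))))) and ((not (seen or w)) -> (((not ((not w) -> (not seen))) and (seen or w)) or (not ((not w) -> (not seen)))))
Answer: WP = ((seen or w) -> (((not ((not w) -> (not seen))) -> (((not ((not w) -> (not seen))) and (((not w) -> (not seen)) or (not w))) or (not ((not w) -> (not seen))))) and (((not w) -> (not seen)) -> (((not ((not w) -> (not seen))) and h) or (not ((not w) -> (not seen))))))) and ((not (seen or w)) -> (((not ((not w) -> (not seen))) and (seen or w)) or (not ((not w) -> (not seen)))))


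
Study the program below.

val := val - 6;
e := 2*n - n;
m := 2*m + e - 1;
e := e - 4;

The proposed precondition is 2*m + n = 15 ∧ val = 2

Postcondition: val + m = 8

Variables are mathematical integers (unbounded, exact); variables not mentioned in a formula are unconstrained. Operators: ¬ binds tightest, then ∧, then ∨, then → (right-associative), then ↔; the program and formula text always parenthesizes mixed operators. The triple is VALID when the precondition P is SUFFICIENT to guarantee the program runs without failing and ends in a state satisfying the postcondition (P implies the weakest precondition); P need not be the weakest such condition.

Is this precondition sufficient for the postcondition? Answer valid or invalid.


Working backward. After the program, the postcondition val + m = 8 must hold; in canonical form it is m + val = 8.
Before e := e - 4: m + val = 8
Before m := 2*m + e - 1: e + 2*m + val = 9
Before e := 2*n - n: 2*m + n + val = 9
Before val := val - 6: 2*m + n + val = 15
The weakest precondition is 2*m + n + val = 15.
Check whether 2*m + n = 15 ∧ val = 2 implies it.
Countermodel: at the initial state m = 0, n = 15, val = 2, the precondition holds but the weakest precondition fails.
Answer: invalid


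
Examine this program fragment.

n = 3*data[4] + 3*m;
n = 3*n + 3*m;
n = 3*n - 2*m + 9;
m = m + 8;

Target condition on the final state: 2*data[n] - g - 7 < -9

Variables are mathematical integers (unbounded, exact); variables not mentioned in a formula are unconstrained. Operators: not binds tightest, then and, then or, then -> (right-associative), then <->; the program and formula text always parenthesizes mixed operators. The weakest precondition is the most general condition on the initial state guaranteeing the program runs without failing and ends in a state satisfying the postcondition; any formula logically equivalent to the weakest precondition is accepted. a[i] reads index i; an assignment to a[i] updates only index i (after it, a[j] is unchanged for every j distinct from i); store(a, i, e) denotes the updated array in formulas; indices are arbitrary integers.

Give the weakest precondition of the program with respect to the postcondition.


Working backward. After the program, the postcondition 2*data[n] - g - 7 < -9 must hold; in canonical form it is 2*data[n] < g - 2.
Before m := m + 8: 2*data[n] < g - 2
Before n := 3*n - 2*m + 9: 2*data[-2*m + 3*n + 9] < g - 2
Before n := 3*n + 3*m: 2*data[7*m + 9*n + 9] < g - 2
Before n := 3*data[4] + 3*m: 2*data[27*data[4] + 34*m + 9] < g - 2
Answer: WP = 2*data[27*data[4] + 34*m + 9] < g - 2


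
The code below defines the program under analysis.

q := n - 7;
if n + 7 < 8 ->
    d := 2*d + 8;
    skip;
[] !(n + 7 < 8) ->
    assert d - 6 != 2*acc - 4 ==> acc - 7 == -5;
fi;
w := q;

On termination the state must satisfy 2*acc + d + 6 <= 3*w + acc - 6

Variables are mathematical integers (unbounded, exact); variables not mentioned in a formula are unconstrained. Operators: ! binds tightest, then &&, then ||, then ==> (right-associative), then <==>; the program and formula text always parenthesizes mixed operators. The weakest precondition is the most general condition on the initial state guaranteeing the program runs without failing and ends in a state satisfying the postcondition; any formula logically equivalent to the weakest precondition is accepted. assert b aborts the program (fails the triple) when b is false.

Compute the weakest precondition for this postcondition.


Working backward. After the program, the postcondition 2*acc + d + 6 <= 3*w + acc - 6 must hold; in canonical form it is acc + d <= 3*w - 12.
Before w := q: acc + d <= 3*q - 12
Then branch requires acc + 2*d <= 3*q - 20; else branch requires (d != 2*acc + 2 ==> acc == 2) && acc + d <= 3*q - 12.
Before the if: (n < 1 ==> acc + 2*d <= 3*q - 20) && ((!(n < 1)) ==> ((d != 2*acc + 2 ==> acc == 2) && acc + d <= 3*q - 12))
Before q := n - 7: (n < 1 ==> acc + 2*d <= 3*n - 41) && ((!(n < 1)) ==> ((d != 2*acc + 2 ==> acc == 2) && acc + d <= 3*n - 33))
Answer: WP = (n < 1 ==> acc + 2*d <= 3*n - 41) && ((!(n < 1)) ==> ((d != 2*acc + 2 ==> acc == 2) && acc + d <= 3*n - 33))


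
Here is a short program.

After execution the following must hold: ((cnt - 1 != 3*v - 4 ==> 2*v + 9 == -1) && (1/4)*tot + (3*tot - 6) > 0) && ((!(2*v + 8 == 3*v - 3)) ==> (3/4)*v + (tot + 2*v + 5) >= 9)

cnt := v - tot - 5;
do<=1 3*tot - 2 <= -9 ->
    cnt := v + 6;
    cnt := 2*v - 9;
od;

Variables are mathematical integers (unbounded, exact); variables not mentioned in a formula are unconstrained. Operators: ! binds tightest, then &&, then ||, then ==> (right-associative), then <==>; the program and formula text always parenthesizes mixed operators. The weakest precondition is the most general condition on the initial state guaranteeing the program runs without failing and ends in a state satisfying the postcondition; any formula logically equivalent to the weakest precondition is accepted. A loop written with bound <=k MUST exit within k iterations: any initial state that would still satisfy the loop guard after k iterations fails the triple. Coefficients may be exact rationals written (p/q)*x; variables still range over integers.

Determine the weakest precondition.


Working backward. After the program, the postcondition ((cnt - 1 != 3*v - 4 ==> 2*v + 9 == -1) && (1/4)*tot + (3*tot - 6) > 0) && ((!(2*v + 8 == 3*v - 3)) ==> (3/4)*v + (tot + 2*v + 5) >= 9) must hold; in canonical form it is (cnt != 3*v - 3 ==> 2*v == -10) && (13/4)*tot > 6 && ((!(v == 11)) ==> tot + (11/4)*v >= 4).
Before the loop (bound <=1), unroll the exhaustion recursion (WP_0 = exit-now case; WP_j = one more guarded iteration, up to j = 1):
  WP_0: (!(3*tot <= -7)) && (cnt != 3*v - 3 ==> 2*v == -10) && (13/4)*tot > 6 && ((!(v == 11)) ==> tot + (11/4)*v >= 4)
  WP_1: (3*tot <= -7 ==> ((!(3*tot <= -7)) && (v != -6 ==> 2*v == -10) && (13/4)*tot > 6 && ((!(v == 11)) ==> tot + (11/4)*v >= 4))) && ((!(3*tot <= -7)) ==> ((cnt != 3*v - 3 ==> 2*v == -10) && (13/4)*tot > 6 && ((!(v == 11)) ==> tot + (11/4)*v >= 4)))
So before the loop: (3*tot <= -7 ==> ((!(3*tot <= -7)) && (v != -6 ==> 2*v == -10) && (13/4)*tot > 6 && ((!(v == 11)) ==> tot + (11/4)*v >= 4))) && ((!(3*tot <= -7)) ==> ((cnt != 3*v - 3 ==> 2*v == -10) && (13/4)*tot > 6 && ((!(v == 11)) ==> tot + (11/4)*v >= 4)))
Before cnt := v - tot - 5: (3*tot <= -7 ==> ((!(3*tot <= -7)) && (v != -6 ==> 2*v == -10) && (13/4)*tot > 6 && ((!(v == 11)) ==> tot + (11/4)*v >= 4))) && ((!(3*tot <= -7)) ==> ((tot + 2*v != -2 ==> 2*v == -10) && (13/4)*tot > 6 && ((!(v == 11)) ==> tot + (11/4)*v >= 4)))
Answer: WP = (3*tot <= -7 ==> ((!(3*tot <= -7)) && (v != -6 ==> 2*v == -10) && (13/4)*tot > 6 && ((!(v == 11)) ==> tot + (11/4)*v >= 4))) && ((!(3*tot <= -7)) ==> ((tot + 2*v != -2 ==> 2*v == -10) && (13/4)*tot > 6 && ((!(v == 11)) ==> tot + (11/4)*v >= 4)))


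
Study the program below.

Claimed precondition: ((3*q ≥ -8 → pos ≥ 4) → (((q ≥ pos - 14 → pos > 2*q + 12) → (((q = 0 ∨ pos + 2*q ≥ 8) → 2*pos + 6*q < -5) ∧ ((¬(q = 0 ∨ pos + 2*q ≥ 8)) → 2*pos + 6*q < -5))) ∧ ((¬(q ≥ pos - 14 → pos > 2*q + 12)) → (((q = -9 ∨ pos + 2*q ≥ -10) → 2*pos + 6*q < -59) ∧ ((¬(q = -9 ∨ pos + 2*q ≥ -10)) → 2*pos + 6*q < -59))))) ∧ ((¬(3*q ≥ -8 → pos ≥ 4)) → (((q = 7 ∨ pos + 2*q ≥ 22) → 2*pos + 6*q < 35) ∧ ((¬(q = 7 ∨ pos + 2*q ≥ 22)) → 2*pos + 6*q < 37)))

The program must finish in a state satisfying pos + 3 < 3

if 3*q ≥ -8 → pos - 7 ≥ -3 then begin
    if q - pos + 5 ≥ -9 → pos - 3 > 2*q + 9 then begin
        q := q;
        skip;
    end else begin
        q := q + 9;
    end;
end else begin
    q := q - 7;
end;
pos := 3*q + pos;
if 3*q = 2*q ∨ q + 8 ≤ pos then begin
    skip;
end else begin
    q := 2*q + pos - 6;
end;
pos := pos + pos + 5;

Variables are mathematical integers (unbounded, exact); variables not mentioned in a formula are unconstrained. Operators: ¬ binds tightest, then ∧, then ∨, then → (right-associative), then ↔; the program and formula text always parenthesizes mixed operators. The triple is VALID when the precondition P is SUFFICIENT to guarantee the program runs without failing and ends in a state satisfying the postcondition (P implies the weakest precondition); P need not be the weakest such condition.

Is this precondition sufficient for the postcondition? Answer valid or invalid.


Working backward. After the program, the postcondition pos + 3 < 3 must hold; in canonical form it is pos < 0.
Before pos := pos + pos + 5: 2*pos < -5
Then branch requires 2*pos < -5; else branch requires 2*pos < -5.
Before the if: ((q = 0 ∨ q ≤ pos - 8) → 2*pos < -5) ∧ ((¬(q = 0 ∨ q ≤ pos - 8)) → 2*pos < -5)
Before pos := 3*q + pos: ((q = 0 ∨ pos + 2*q ≥ 8) → 2*pos + 6*q < -5) ∧ ((¬(q = 0 ∨ pos + 2*q ≥ 8)) → 2*pos + 6*q < -5)
Then branch requires ((q ≥ pos - 14 → pos > 2*q + 12) → (((q = 0 ∨ pos + 2*q ≥ 8) → 2*pos + 6*q < -5) ∧ ((¬(q = 0 ∨ pos + 2*q ≥ 8)) → 2*pos + 6*q < -5))) ∧ ((¬(q ≥ pos - 14 → pos > 2*q + 12)) → (((q = -9 ∨ pos + 2*q ≥ -10) → 2*pos + 6*q < -59) ∧ ((¬(q = -9 ∨ pos + 2*q ≥ -10)) → 2*pos + 6*q < -59))); else branch requires ((q = 7 ∨ pos + 2*q ≥ 22) → 2*pos + 6*q < 37) ∧ ((¬(q = 7 ∨ pos + 2*q ≥ 22)) → 2*pos + 6*q < 37).
Before the if: ((3*q ≥ -8 → pos ≥ 4) → (((q ≥ pos - 14 → pos > 2*q + 12) → (((q = 0 ∨ pos + 2*q ≥ 8) → 2*pos + 6*q < -5) ∧ ((¬(q = 0 ∨ pos + 2*q ≥ 8)) → 2*pos + 6*q < -5))) ∧ ((¬(q ≥ pos - 14 → pos > 2*q + 12)) → (((q = -9 ∨ pos + 2*q ≥ -10) → 2*pos + 6*q < -59) ∧ ((¬(q = -9 ∨ pos + 2*q ≥ -10)) → 2*pos + 6*q < -59))))) ∧ ((¬(3*q ≥ -8 → pos ≥ 4)) → (((q = 7 ∨ pos + 2*q ≥ 22) → 2*pos + 6*q < 37) ∧ ((¬(q = 7 ∨ pos + 2*q ≥ 22)) → 2*pos + 6*q < 37)))
The weakest precondition is ((3*q ≥ -8 → pos ≥ 4) → (((q ≥ pos - 14 → pos > 2*q + 12) → (((q = 0 ∨ pos + 2*q ≥ 8) → 2*pos + 6*q < -5) ∧ ((¬(q = 0 ∨ pos + 2*q ≥ 8)) → 2*pos + 6*q < -5))) ∧ ((¬(q ≥ pos - 14 → pos > 2*q + 12)) → (((q = -9 ∨ pos + 2*q ≥ -10) → 2*pos + 6*q < -59) ∧ ((¬(q = -9 ∨ pos + 2*q ≥ -10)) → 2*pos + 6*q < -59))))) ∧ ((¬(3*q ≥ -8 → pos ≥ 4)) → (((q = 7 ∨ pos + 2*q ≥ 22) → 2*pos + 6*q < 37) ∧ ((¬(q = 7 ∨ pos + 2*q ≥ 22)) → 2*pos + 6*q < 37))).
Check whether ((3*q ≥ -8 → pos ≥ 4) → (((q ≥ pos - 14 → pos > 2*q + 12) → (((q = 0 ∨ pos + 2*q ≥ 8) → 2*pos + 6*q < -5) ∧ ((¬(q = 0 ∨ pos + 2*q ≥ 8)) → 2*pos + 6*q < -5))) ∧ ((¬(q ≥ pos - 14 → pos > 2*q + 12)) → (((q = -9 ∨ pos + 2*q ≥ -10) → 2*pos + 6*q < -59) ∧ ((¬(q = -9 ∨ pos + 2*q ≥ -10)) → 2*pos + 6*q < -59))))) ∧ ((¬(3*q ≥ -8 → pos ≥ 4)) → (((q = 7 ∨ pos + 2*q ≥ 22) → 2*pos + 6*q < 35) ∧ ((¬(q = 7 ∨ pos + 2*q ≥ 22)) → 2*pos + 6*q < 37))) implies it.
Every state satisfying the precondition satisfies the weakest precondition: the implication holds.
Answer: valid


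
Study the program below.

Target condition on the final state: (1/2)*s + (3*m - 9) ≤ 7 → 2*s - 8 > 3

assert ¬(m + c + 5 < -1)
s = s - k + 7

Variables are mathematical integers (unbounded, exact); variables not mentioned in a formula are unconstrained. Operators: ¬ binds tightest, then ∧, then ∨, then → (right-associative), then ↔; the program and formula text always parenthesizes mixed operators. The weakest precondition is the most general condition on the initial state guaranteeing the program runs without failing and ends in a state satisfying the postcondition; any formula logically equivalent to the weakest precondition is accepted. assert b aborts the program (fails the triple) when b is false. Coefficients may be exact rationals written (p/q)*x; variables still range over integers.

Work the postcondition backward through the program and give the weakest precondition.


Working backward. After the program, the postcondition (1/2)*s + (3*m - 9) ≤ 7 → 2*s - 8 > 3 must hold; in canonical form it is 3*m + (1/2)*s ≤ 16 → 2*s > 11.
Before s := s - k + 7: 3*m + (1/2)*s ≤ (1/2)*k + 25/2 → 2*s > 2*k - 3
Before assert ¬(m + c + 5 < -1): (¬(c + m < -6)) ∧ (3*m + (1/2)*s ≤ (1/2)*k + 25/2 → 2*s > 2*k - 3)
Answer: WP = (¬(c + m < -6)) ∧ (3*m + (1/2)*s ≤ (1/2)*k + 25/2 → 2*s > 2*k - 3)


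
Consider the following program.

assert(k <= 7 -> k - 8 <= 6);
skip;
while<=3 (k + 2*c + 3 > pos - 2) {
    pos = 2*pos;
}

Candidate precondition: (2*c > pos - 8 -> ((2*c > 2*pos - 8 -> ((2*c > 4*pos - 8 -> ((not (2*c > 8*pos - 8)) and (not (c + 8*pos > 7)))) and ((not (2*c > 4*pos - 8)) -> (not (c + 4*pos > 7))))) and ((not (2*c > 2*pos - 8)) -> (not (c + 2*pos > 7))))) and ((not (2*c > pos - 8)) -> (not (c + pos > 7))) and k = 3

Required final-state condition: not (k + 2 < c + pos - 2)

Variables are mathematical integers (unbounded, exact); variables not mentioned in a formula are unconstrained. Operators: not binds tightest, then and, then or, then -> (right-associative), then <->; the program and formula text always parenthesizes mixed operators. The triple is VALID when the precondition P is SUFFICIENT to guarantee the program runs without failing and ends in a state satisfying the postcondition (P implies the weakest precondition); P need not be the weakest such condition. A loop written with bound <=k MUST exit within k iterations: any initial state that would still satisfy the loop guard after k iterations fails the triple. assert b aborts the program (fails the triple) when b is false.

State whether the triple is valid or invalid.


Working backward. After the program, the postcondition not (k + 2 < c + pos - 2) must hold; in canonical form it is not (k < c + pos - 4).
Before the loop (bound <=3), unroll the exhaustion recursion (WP_0 = exit-now case; WP_j = one more guarded iteration, up to j = 3):
  WP_0: (not (2*c + k > pos - 5)) and (not (k < c + pos - 4))
  WP_1: (2*c + k > pos - 5 -> ((not (2*c + k > 2*pos - 5)) and (not (k < c + 2*pos - 4)))) and ((not (2*c + k > pos - 5)) -> (not (k < c + pos - 4)))
  WP_2: (2*c + k > pos - 5 -> ((2*c + k > 2*pos - 5 -> ((not (2*c + k > 4*pos - 5)) and (not (k < c + 4*pos - 4)))) and ((not (2*c + k > 2*pos - 5)) -> (not (k < c + 2*pos - 4))))) and ((not (2*c + k > pos - 5)) -> (not (k < c + pos - 4)))
  WP_3: (2*c + k > pos - 5 -> ((2*c + k > 2*pos - 5 -> ((2*c + k > 4*pos - 5 -> ((not (2*c + k > 8*pos - 5)) and (not (k < c + 8*pos - 4)))) and ((not (2*c + k > 4*pos - 5)) -> (not (k < c + 4*pos - 4))))) and ((not (2*c + k > 2*pos - 5)) -> (not (k < c + 2*pos - 4))))) and ((not (2*c + k > pos - 5)) -> (not (k < c + pos - 4)))
So before the loop: (2*c + k > pos - 5 -> ((2*c + k > 2*pos - 5 -> ((2*c + k > 4*pos - 5 -> ((not (2*c + k > 8*pos - 5)) and (not (k < c + 8*pos - 4)))) and ((not (2*c + k > 4*pos - 5)) -> (not (k < c + 4*pos - 4))))) and ((not (2*c + k > 2*pos - 5)) -> (not (k < c + 2*pos - 4))))) and ((not (2*c + k > pos - 5)) -> (not (k < c + pos - 4)))
Before skip: (2*c + k > pos - 5 -> ((2*c + k > 2*pos - 5 -> ((2*c + k > 4*pos - 5 -> ((not (2*c + k > 8*pos - 5)) and (not (k < c + 8*pos - 4)))) and ((not (2*c + k > 4*pos - 5)) -> (not (k < c + 4*pos - 4))))) and ((not (2*c + k > 2*pos - 5)) -> (not (k < c + 2*pos - 4))))) and ((not (2*c + k > pos - 5)) -> (not (k < c + pos - 4)))
Before assert k <= 7 -> k - 8 <= 6: (k <= 7 -> k <= 14) and (2*c + k > pos - 5 -> ((2*c + k > 2*pos - 5 -> ((2*c + k > 4*pos - 5 -> ((not (2*c + k > 8*pos - 5)) and (not (k < c + 8*pos - 4)))) and ((not (2*c + k > 4*pos - 5)) -> (not (k < c + 4*pos - 4))))) and ((not (2*c + k > 2*pos - 5)) -> (not (k < c + 2*pos - 4))))) and ((not (2*c + k > pos - 5)) -> (not (k < c + pos - 4)))
The weakest precondition is (k <= 7 -> k <= 14) and (2*c + k > pos - 5 -> ((2*c + k > 2*pos - 5 -> ((2*c + k > 4*pos - 5 -> ((not (2*c + k > 8*pos - 5)) and (not (k < c + 8*pos - 4)))) and ((not (2*c + k > 4*pos - 5)) -> (not (k < c + 4*pos - 4))))) and ((not (2*c + k > 2*pos - 5)) -> (not (k < c + 2*pos - 4))))) and ((not (2*c + k > pos - 5)) -> (not (k < c + pos - 4))).
Check whether (2*c > pos - 8 -> ((2*c > 2*pos - 8 -> ((2*c > 4*pos - 8 -> ((not (2*c > 8*pos - 8)) and (not (c + 8*pos > 7)))) and ((not (2*c > 4*pos - 8)) -> (not (c + 4*pos > 7))))) and ((not (2*c > 2*pos - 8)) -> (not (c + 2*pos > 7))))) and ((not (2*c > pos - 8)) -> (not (c + pos > 7))) and k = 3 implies it.
Every state satisfying the precondition satisfies the weakest precondition: the implication holds.
Answer: valid


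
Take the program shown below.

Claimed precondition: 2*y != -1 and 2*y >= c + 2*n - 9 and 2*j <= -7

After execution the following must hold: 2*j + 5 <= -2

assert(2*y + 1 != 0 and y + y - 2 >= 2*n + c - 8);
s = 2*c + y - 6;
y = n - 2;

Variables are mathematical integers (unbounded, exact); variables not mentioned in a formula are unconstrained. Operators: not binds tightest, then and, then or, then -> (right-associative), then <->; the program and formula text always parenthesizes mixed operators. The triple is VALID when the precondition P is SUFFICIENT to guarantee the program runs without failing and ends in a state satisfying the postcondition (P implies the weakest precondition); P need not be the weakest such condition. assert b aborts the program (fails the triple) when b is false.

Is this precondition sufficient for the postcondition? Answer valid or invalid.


Working backward. After the program, the postcondition 2*j + 5 <= -2 must hold; in canonical form it is 2*j <= -7.
Before y := n - 2: 2*j <= -7
Before s := 2*c + y - 6: 2*j <= -7
Before assert 2*y + 1 != 0 and y + y - 2 >= 2*n + c - 8: 2*y != -1 and 2*y >= c + 2*n - 6 and 2*j <= -7
The weakest precondition is 2*y != -1 and 2*y >= c + 2*n - 6 and 2*j <= -7.
Check whether 2*y != -1 and 2*y >= c + 2*n - 9 and 2*j <= -7 implies it.
Countermodel: at the initial state c = -1, j = -4, n = 4, y = 0, the precondition holds but the weakest precondition fails.
Answer: invalid


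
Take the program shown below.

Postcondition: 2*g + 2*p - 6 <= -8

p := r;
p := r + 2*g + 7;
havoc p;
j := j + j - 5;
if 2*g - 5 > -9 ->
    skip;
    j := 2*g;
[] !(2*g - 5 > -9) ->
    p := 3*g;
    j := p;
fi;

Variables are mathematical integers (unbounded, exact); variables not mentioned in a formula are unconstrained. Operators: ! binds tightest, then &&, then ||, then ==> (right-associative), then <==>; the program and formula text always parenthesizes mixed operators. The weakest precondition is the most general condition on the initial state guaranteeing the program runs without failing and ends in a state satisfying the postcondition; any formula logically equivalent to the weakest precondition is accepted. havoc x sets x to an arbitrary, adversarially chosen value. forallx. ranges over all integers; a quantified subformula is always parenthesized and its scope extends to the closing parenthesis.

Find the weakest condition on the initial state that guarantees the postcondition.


Working backward. After the program, the postcondition 2*g + 2*p - 6 <= -8 must hold; in canonical form it is 2*g + 2*p <= -2.
Then branch requires 2*g + 2*p <= -2; else branch requires 8*g <= -2.
Before the if: (2*g > -4 ==> 2*g + 2*p <= -2) && ((!(2*g > -4)) ==> 8*g <= -2)
Before j := j + j - 5: (2*g > -4 ==> 2*g + 2*p <= -2) && ((!(2*g > -4)) ==> 8*g <= -2)
Before havoc p: forall p_1. ((2*g > -4 ==> 2*g + 2*p_1 <= -2) && ((!(2*g > -4)) ==> 8*g <= -2))
Before p := r + 2*g + 7: forall p_1. ((2*g > -4 ==> 2*g + 2*p_1 <= -2) && ((!(2*g > -4)) ==> 8*g <= -2))
Before p := r: forall p_1. ((2*g > -4 ==> 2*g + 2*p_1 <= -2) && ((!(2*g > -4)) ==> 8*g <= -2))
Answer: WP = forall p_1. ((2*g > -4 ==> 2*g + 2*p_1 <= -2) && ((!(2*g > -4)) ==> 8*g <= -2))
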